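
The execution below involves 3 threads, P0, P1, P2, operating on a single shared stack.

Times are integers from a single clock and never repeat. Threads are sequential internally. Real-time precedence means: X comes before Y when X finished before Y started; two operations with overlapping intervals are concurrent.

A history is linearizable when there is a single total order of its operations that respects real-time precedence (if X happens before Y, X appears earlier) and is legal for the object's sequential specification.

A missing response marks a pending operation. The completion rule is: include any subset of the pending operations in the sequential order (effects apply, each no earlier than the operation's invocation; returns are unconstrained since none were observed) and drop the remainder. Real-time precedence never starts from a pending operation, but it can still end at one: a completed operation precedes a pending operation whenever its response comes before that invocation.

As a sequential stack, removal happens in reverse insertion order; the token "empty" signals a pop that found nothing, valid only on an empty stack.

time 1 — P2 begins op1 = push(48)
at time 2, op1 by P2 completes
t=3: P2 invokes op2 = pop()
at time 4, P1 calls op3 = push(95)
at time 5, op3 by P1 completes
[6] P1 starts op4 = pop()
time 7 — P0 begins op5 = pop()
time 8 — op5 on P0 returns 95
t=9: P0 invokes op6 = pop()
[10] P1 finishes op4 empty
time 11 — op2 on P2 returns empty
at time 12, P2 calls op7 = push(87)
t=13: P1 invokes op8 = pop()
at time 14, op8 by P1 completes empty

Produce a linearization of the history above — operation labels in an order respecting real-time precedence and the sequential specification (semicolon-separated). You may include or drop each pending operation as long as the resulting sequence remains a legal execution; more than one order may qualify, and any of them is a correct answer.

op1; op3; op5; op6; op2; op4; op8

1. op1 push(48), leaving stack <48>
2. op3 push(95), leaving stack <48,95>
3. op5 pop() → 95, leaving stack <48>
4. op6 pop() (pending, included), leaving stack <>
5. op2 pop() → empty, leaving stack <>
6. op4 pop() → empty, leaving stack <>
7. op8 pop() → empty, leaving stack <>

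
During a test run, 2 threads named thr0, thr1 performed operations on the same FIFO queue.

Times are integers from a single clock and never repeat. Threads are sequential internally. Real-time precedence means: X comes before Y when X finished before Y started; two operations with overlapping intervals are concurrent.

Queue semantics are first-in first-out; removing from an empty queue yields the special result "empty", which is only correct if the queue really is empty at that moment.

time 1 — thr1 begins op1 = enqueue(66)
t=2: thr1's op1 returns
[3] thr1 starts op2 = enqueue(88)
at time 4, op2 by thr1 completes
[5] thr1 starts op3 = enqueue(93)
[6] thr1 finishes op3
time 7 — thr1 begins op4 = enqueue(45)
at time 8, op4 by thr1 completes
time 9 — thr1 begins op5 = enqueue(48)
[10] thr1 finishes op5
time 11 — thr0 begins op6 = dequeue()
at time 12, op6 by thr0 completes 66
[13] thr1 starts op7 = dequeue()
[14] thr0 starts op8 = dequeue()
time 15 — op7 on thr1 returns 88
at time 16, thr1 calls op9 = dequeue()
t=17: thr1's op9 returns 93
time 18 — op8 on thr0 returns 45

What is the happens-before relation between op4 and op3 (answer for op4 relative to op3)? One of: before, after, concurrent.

op4 spans [7,8], op3 spans [5,6]
resp(op3)=6 < inv(op4)=7

after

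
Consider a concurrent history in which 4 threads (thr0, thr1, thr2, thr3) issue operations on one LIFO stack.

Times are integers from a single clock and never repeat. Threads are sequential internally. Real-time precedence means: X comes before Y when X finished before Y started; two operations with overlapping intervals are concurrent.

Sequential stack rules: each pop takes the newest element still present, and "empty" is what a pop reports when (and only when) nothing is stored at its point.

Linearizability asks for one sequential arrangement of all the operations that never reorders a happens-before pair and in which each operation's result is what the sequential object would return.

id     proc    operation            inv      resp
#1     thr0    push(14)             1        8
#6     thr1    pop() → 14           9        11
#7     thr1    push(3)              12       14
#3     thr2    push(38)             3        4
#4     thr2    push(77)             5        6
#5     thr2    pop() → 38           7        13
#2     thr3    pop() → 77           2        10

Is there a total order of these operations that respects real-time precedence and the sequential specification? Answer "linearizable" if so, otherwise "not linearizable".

witness order: #1, #3, #4, #2, #5, #6, #7
1. #1 push(14), leaving stack <14>
2. #3 push(38), leaving stack <14,38>
3. #4 push(77), leaving stack <14,38,77>
4. #2 pop() → 77, leaving stack <14,38>
5. #5 pop() → 38, leaving stack <14>
6. #6 pop() → 14, leaving stack <>
7. #7 push(3), leaving stack <3>

linearizable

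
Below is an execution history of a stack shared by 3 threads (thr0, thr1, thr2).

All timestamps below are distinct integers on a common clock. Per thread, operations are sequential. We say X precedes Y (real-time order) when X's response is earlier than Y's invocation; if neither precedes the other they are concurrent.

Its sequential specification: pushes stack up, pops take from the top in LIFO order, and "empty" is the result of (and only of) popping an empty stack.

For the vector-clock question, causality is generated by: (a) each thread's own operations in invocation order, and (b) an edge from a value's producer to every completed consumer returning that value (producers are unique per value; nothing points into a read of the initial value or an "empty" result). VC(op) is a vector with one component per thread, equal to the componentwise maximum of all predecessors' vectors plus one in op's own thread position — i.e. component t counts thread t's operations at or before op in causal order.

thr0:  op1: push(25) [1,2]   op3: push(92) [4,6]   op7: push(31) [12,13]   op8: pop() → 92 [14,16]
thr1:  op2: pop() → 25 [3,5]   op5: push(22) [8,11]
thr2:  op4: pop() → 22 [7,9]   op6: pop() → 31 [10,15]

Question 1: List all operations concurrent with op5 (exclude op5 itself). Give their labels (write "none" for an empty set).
op4, op6

overlap test against op5 [8,11]: concurrent iff the interval meets 8..11
op1 [1,2]: before
op2 [3,5]: before
op3 [4,6]: before
op4 [7,9]: concurrent
op6 [10,15]: concurrent
op7 [12,13]: after
op8 [14,16]: after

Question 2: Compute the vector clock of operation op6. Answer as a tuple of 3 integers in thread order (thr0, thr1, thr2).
(3, 2, 2)

no predecessors for op1 (invoked 1): thr0 increments from zero → (1, 0, 0)
VC(op2, invoked at 3): max of VC(op1)=(1, 0, 0), then +1 on thread thr1 → (1, 1, 0)
VC(op3, invoked at 4): max of VC(op1)=(1, 0, 0), then +1 on thread thr0 → (2, 0, 0)
VC(op5, invoked at 8): max of VC(op2)=(1, 1, 0), then +1 on thread thr1 → (1, 2, 0)
VC(op7, invoked at 12): max of VC(op3)=(2, 0, 0), then +1 on thread thr0 → (3, 0, 0)
VC(op4, invoked at 7): max of VC(op5)=(1, 2, 0), then +1 on thread thr2 → (1, 2, 1)
VC(op8, invoked at 14): max of VC(op3)=(2, 0, 0), VC(op7)=(3, 0, 0), then +1 on thread thr0 → (4, 0, 0)
VC(op6, invoked at 10): max of VC(op4)=(1, 2, 1), VC(op7)=(3, 0, 0), then +1 on thread thr2 → (3, 2, 2)
target: VC(op6) = (3, 2, 2)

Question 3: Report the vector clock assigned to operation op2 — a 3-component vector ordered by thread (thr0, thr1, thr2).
(1, 1, 0)

VC(op1, invoked at 1): no causal predecessors; +1 on thr0 → (1, 0, 0)
merge at op2 (invoked 3): VC(op1)=(1, 0, 0), own-thread bump on thr1 → (1, 1, 0)
merge at op3 (invoked 4): VC(op1)=(1, 0, 0), own-thread bump on thr0 → (2, 0, 0)
merge at op5 (invoked 8): VC(op2)=(1, 1, 0), own-thread bump on thr1 → (1, 2, 0)
merge at op7 (invoked 12): VC(op3)=(2, 0, 0), own-thread bump on thr0 → (3, 0, 0)
merge at op4 (invoked 7): VC(op5)=(1, 2, 0), own-thread bump on thr2 → (1, 2, 1)
merge at op8 (invoked 14): VC(op3)=(2, 0, 0), VC(op7)=(3, 0, 0), own-thread bump on thr0 → (4, 0, 0)
merge at op6 (invoked 10): VC(op4)=(1, 2, 1), VC(op7)=(3, 0, 0), own-thread bump on thr2 → (3, 2, 2)
target: VC(op2) = (1, 1, 0)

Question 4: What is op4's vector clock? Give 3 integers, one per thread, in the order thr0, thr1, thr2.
(1, 2, 1)

op1 (invocation 1): nothing precedes it; thr0's component alone gives (1, 0, 0)
invoked at 3, op2 merges VC(op1)=(1, 0, 0) and bumps thr1's slot → (1, 1, 0)
invoked at 4, op3 merges VC(op1)=(1, 0, 0) and bumps thr0's slot → (2, 0, 0)
invoked at 8, op5 merges VC(op2)=(1, 1, 0) and bumps thr1's slot → (1, 2, 0)
invoked at 12, op7 merges VC(op3)=(2, 0, 0) and bumps thr0's slot → (3, 0, 0)
invoked at 7, op4 merges VC(op5)=(1, 2, 0) and bumps thr2's slot → (1, 2, 1)
invoked at 14, op8 merges VC(op3)=(2, 0, 0), VC(op7)=(3, 0, 0) and bumps thr0's slot → (4, 0, 0)
invoked at 10, op6 merges VC(op4)=(1, 2, 1), VC(op7)=(3, 0, 0) and bumps thr2's slot → (3, 2, 2)
target: VC(op4) = (1, 2, 1)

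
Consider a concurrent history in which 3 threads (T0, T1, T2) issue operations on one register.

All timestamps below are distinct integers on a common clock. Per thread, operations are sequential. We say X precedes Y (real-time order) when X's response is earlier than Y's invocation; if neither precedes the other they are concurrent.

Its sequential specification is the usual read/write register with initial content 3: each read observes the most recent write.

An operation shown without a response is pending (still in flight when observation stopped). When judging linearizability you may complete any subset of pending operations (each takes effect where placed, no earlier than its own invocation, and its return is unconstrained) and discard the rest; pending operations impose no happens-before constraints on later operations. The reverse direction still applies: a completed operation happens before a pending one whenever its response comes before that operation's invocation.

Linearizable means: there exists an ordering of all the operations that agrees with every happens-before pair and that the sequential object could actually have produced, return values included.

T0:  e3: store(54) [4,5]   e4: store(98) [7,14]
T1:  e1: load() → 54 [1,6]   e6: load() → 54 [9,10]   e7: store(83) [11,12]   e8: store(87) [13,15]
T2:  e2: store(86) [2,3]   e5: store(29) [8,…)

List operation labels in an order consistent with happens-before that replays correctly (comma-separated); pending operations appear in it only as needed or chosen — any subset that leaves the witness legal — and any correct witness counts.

e2, e3, e1, e6, e4, e5, e7, e8

step 1: e2 store(86) — value 86
step 2: e3 store(54) — value 54
step 3: e1 load() → 54 — value 54
step 4: e6 load() → 54 — value 54
step 5: e4 store(98) — value 98
step 6: e5 store(29) (pending, included) — value 29
step 7: e7 store(83) — value 83
step 8: e8 store(87) — value 87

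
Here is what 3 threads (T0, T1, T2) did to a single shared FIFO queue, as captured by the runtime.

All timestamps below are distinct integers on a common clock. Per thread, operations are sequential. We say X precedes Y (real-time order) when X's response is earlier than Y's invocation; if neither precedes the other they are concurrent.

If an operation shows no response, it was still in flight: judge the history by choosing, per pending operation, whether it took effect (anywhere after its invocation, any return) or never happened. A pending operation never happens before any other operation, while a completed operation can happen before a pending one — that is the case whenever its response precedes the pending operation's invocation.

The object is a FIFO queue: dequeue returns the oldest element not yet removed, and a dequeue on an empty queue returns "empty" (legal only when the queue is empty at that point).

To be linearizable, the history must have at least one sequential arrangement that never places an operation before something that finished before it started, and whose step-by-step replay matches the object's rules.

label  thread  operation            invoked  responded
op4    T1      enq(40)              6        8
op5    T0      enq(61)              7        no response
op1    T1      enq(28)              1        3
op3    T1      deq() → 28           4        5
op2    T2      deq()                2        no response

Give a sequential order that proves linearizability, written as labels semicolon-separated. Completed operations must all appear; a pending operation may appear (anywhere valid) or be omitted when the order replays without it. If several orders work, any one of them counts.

1. op1 enq(28), leaving queue <28>
2. op3 deq() → 28, leaving queue <>
3. op2 deq() (pending, included), leaving queue <>
4. op4 enq(40), leaving queue <40>

op1; op3; op2; op4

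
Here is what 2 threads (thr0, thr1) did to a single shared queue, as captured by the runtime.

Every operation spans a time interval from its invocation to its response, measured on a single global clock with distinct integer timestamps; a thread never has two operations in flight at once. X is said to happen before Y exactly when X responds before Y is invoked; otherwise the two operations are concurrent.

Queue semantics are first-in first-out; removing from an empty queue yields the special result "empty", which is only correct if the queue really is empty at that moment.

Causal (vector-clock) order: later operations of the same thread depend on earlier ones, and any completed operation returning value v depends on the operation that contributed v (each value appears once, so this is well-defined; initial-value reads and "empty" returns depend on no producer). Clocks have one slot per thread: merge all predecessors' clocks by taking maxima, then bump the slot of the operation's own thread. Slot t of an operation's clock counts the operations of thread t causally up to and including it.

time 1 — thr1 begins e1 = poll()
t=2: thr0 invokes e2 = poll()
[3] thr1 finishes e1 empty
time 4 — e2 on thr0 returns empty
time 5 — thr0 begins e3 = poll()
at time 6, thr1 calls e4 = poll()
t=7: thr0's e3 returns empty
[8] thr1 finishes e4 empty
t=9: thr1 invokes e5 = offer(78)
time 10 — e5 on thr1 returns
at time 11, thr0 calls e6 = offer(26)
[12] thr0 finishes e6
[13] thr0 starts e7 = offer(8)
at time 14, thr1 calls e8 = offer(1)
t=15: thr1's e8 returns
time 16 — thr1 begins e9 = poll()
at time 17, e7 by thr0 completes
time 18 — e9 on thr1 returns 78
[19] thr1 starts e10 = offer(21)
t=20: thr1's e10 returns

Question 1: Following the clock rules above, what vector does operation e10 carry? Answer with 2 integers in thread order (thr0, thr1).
e1, invoked 1, has no incoming edges; only thr1's bump applies → (0, 1)
e2, invoked 2, has no incoming edges; only thr0's bump applies → (1, 0)
from VC(e1)=(0, 1), e4 (invoked 6) maxes components and bumps thr1 → (0, 2)
from VC(e2)=(1, 0), e3 (invoked 5) maxes components and bumps thr0 → (2, 0)
from VC(e4)=(0, 2), e5 (invoked 9) maxes components and bumps thr1 → (0, 3)
from VC(e3)=(2, 0), e6 (invoked 11) maxes components and bumps thr0 → (3, 0)
from VC(e5)=(0, 3), e8 (invoked 14) maxes components and bumps thr1 → (0, 4)
from VC(e6)=(3, 0), e7 (invoked 13) maxes components and bumps thr0 → (4, 0)
from VC(e5)=(0, 3), VC(e8)=(0, 4), e9 (invoked 16) maxes components and bumps thr1 → (0, 5)
from VC(e9)=(0, 5), e10 (invoked 19) maxes components and bumps thr1 → (0, 6)
target: VC(e10) = (0, 6)

(0, 6)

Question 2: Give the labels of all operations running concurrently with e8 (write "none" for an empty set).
e8 runs from 14 to 15; window-overlapping ops are concurrent
e1 [1,3]: before
e2 [2,4]: before
e3 [5,7]: before
e4 [6,8]: before
e5 [9,10]: before
e6 [11,12]: before
e7 [13,17]: concurrent
e9 [16,18]: after
e10 [19,20]: after

e7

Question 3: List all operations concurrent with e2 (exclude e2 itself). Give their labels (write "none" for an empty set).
concurrent with e2 ([2,4]): every op whose interval crosses 2..4
e1 [1,3]: concurrent
e3 [5,7]: after
e4 [6,8]: after
e5 [9,10]: after
e6 [11,12]: after
e7 [13,17]: after
e8 [14,15]: after
e9 [16,18]: after
e10 [19,20]: after

e1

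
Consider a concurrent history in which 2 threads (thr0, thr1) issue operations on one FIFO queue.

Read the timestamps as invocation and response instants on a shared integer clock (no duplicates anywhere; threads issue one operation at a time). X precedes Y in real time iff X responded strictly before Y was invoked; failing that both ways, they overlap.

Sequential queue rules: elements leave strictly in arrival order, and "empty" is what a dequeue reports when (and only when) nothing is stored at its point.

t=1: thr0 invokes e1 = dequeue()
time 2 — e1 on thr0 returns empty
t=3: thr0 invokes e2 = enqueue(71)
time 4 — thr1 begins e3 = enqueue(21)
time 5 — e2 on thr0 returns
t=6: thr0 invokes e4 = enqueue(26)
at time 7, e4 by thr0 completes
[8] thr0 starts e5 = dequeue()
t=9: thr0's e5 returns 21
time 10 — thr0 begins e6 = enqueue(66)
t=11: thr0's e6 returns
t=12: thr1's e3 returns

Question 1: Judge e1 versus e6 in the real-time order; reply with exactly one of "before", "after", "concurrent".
before

e1 spans [1,2], e6 spans [10,11]
resp(e1)=2 < inv(e6)=10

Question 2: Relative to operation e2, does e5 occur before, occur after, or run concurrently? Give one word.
after

e5 spans [8,9], e2 spans [3,5]
resp(e2)=5 < inv(e5)=8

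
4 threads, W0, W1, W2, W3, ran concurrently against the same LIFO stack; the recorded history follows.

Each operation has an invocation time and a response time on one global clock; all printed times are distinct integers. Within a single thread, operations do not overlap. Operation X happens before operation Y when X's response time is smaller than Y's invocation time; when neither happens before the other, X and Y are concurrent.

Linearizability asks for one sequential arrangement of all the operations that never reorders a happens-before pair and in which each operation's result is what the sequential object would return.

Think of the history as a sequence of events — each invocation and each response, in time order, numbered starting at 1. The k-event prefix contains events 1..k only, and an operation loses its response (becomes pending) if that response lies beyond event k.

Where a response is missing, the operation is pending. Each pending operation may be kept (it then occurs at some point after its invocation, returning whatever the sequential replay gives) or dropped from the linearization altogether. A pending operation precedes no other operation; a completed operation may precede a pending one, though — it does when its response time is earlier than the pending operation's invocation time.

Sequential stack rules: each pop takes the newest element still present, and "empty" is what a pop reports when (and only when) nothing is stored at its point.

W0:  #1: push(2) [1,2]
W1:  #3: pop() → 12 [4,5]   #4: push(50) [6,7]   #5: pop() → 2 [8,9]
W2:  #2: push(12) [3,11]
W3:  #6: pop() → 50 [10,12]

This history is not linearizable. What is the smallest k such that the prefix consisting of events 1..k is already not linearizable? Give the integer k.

a valid linearization of events 1..8 exists, for instance #1, #2, #3, #4:
step 1: #1 push(2) — stack <2>
step 2: #2 push(12) (pending, included) — stack <2,12>
step 3: #3 pop() → 12 — stack <2>
step 4: #4 push(50) — stack <2,50>
at event 9 (#5's time-9 response) nothing linearizes any more
no completion choice of the 1 pending operation (#2) rescues it — every subset was tried
e.g. #1, #3, #4, #5 (pending dropped): illegal at step 2, since #3 pop() → 12 cannot apply there

9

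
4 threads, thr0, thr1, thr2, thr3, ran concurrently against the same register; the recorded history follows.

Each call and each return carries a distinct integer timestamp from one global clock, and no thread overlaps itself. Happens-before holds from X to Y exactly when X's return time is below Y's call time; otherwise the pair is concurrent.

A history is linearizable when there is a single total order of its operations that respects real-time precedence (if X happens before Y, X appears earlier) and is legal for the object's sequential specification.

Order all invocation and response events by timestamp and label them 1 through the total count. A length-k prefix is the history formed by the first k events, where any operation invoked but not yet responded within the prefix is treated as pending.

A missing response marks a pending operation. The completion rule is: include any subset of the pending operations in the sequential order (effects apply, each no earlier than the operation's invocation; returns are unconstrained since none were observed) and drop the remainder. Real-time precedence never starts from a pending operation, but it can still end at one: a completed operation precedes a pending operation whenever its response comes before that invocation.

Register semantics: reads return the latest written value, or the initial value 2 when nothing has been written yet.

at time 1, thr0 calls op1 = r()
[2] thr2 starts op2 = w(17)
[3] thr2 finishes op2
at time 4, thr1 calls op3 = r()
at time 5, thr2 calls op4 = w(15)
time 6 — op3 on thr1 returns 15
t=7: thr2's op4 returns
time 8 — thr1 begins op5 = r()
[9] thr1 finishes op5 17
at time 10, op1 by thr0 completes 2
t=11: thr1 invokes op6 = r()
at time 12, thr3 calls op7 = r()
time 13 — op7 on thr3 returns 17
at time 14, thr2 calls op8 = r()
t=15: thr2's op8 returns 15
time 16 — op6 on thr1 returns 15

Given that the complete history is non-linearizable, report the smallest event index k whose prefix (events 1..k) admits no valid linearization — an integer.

a valid linearization of events 1..8 exists, for instance op1, op2, op4, op3:
step 1: op1 r() (pending, included) — value 2
step 2: op2 w(17) — value 17
step 3: op4 w(15) — value 15
step 4: op3 r() → 15 — value 15
once event 9 joins (op5's response, time 9), exhaustive search finds no witness
completion choices over the 1 pending operation (op1) were checked; none helps
for example op2, op3, op4, op5 (pending dropped) fails at step 2: op3 r() → 15 is not legal there
for example op2, op4, op3, op5 (pending dropped) fails at step 4: op5 r() → 17 is not legal there

9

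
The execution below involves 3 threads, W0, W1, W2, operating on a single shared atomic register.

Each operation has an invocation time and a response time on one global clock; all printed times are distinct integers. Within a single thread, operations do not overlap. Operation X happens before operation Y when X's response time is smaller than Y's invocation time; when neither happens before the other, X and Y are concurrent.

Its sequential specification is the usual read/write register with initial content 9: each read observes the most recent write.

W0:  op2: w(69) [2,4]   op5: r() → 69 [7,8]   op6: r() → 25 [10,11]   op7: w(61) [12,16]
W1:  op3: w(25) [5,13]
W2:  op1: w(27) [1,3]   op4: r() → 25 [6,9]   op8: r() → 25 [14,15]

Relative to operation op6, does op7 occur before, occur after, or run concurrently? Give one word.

op7 spans [12,16], op6 spans [10,11]
resp(op6)=11 < inv(op7)=12

after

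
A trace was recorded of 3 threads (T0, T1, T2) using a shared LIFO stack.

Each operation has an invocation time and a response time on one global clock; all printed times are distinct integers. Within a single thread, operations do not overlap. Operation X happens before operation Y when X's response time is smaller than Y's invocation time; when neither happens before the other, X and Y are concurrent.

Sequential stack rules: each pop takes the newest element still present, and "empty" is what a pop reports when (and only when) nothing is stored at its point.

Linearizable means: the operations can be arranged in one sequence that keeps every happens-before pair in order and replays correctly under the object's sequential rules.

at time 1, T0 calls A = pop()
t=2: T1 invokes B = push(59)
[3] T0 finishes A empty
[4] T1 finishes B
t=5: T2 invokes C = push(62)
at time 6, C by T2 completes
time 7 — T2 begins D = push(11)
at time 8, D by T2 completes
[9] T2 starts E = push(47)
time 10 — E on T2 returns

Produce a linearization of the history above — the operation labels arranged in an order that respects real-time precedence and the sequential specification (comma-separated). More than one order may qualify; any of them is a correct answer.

1. A pop() → empty, leaving stack <>
2. B push(59), leaving stack <59>
3. C push(62), leaving stack <59,62>
4. D push(11), leaving stack <59,62,11>
5. E push(47), leaving stack <59,62,11,47>

A, B, C, D, E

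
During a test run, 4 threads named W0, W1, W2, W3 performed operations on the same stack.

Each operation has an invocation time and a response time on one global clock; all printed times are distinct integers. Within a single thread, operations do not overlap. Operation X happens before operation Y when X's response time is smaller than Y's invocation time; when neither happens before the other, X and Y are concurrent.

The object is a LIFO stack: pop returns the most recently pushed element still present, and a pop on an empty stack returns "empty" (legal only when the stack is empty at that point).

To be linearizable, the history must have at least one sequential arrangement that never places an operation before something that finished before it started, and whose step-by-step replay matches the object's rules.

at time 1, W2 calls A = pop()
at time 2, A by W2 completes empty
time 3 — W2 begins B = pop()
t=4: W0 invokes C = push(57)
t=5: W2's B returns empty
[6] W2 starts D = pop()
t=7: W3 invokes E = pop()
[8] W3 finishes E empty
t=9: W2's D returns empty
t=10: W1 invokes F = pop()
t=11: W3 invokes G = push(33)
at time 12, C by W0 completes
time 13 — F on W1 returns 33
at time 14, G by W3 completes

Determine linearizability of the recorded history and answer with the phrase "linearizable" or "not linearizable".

a witness: A, B, D, E, C, G, F
after step 1 (A pop() → empty): stack <>
after step 2 (B pop() → empty): stack <>
after step 3 (D pop() → empty): stack <>
after step 4 (E pop() → empty): stack <>
after step 5 (C push(57)): stack <57>
after step 6 (G push(33)): stack <57,33>
after step 7 (F pop() → 33): stack <57>

linearizable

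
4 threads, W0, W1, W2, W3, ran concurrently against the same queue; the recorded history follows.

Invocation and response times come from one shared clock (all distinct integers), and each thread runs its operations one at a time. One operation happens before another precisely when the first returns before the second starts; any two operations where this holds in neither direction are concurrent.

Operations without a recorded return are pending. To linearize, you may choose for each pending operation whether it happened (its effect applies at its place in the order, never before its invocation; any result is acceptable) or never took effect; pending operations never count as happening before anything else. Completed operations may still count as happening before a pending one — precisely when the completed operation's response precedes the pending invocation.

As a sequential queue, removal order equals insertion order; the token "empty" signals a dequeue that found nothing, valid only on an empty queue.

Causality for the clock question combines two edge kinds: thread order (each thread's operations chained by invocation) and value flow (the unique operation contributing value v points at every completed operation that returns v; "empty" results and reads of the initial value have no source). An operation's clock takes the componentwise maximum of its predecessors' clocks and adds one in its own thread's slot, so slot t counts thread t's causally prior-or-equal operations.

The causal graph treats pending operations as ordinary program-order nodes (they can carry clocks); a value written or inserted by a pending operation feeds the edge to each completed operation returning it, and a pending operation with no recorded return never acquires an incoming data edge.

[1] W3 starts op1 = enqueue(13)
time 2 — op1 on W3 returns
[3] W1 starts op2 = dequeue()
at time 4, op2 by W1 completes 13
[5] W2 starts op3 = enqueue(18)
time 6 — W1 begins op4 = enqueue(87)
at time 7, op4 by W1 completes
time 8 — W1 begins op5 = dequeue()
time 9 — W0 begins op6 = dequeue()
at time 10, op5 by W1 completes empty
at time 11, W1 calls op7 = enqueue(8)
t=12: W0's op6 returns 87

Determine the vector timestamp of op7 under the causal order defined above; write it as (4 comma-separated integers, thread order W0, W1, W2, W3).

VC(op1, invoked at 1): no causal predecessors; +1 on W3 → (0, 0, 0, 1)
VC(op3, invoked at 5): no causal predecessors; +1 on W2 → (0, 0, 1, 0)
from VC(op1)=(0, 0, 0, 1), op2 (invoked 3) maxes components and bumps W1 → (0, 1, 0, 1)
from VC(op2)=(0, 1, 0, 1), op4 (invoked 6) maxes components and bumps W1 → (0, 2, 0, 1)
from VC(op4)=(0, 2, 0, 1), op5 (invoked 8) maxes components and bumps W1 → (0, 3, 0, 1)
from VC(op4)=(0, 2, 0, 1), op6 (invoked 9) maxes components and bumps W0 → (1, 2, 0, 1)
from VC(op5)=(0, 3, 0, 1), op7 (invoked 11) maxes components and bumps W1 → (0, 4, 0, 1)
target: VC(op7) = (0, 4, 0, 1)

(0, 4, 0, 1)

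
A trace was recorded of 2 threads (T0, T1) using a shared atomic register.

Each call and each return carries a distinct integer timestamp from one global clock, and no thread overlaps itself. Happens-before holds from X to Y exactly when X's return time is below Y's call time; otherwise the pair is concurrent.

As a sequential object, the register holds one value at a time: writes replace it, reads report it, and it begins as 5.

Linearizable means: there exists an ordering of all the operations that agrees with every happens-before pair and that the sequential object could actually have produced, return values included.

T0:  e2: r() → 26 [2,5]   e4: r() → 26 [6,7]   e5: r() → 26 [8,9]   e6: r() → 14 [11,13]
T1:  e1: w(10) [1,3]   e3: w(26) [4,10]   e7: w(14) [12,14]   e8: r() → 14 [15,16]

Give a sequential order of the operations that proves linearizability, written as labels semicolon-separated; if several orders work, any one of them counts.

step 1: e1 w(10) — value 10
step 2: e3 w(26) — value 26
step 3: e2 r() → 26 — value 26
step 4: e4 r() → 26 — value 26
step 5: e5 r() → 26 — value 26
step 6: e7 w(14) — value 14
step 7: e6 r() → 14 — value 14
step 8: e8 r() → 14 — value 14

e1; e3; e2; e4; e5; e7; e6; e8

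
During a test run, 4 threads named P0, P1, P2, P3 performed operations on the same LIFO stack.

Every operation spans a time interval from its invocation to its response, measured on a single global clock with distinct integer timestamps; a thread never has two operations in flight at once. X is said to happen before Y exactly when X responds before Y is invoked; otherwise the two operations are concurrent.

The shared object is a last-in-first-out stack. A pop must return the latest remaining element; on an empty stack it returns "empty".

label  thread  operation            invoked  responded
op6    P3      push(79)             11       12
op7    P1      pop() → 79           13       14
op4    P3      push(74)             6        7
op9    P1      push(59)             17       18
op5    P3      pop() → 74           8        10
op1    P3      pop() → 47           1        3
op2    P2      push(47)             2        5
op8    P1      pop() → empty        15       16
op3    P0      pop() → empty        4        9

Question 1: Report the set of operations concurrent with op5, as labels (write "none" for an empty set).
op5 runs from 8 to 10; window-overlapping ops are concurrent
op1 [1,3]: before
op2 [2,5]: before
op3 [4,9]: concurrent
op4 [6,7]: before
op6 [11,12]: after
op7 [13,14]: after
op8 [15,16]: after
op9 [17,18]: after

op3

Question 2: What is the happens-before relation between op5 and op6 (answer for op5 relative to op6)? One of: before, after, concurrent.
op5 spans [8,10], op6 spans [11,12]
resp(op5)=10 < inv(op6)=11

before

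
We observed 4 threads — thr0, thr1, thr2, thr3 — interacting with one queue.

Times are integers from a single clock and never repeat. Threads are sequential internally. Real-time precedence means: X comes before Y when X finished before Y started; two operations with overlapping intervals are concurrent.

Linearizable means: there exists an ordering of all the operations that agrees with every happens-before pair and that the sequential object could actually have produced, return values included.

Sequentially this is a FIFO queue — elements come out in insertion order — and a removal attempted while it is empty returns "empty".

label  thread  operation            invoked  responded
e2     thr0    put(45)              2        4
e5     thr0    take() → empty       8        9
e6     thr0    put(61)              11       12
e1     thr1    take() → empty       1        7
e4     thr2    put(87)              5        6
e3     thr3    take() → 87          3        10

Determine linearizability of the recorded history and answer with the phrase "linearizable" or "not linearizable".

the violation lands at event 9, e5's response at time 9: events 1..8 linearize, events 1..9 do not
4 completed operations, 3 real-time-consistent orders — every queue replay fails
completion choices over the 1 pending operation (e3) were checked; none helps
for example e1, e2, e4, e5 (pending dropped) fails at step 4: e5 take() → empty is not legal there
for example e2, e1, e4, e5 (pending dropped) fails at step 2: e1 take() → empty is not legal there

not linearizable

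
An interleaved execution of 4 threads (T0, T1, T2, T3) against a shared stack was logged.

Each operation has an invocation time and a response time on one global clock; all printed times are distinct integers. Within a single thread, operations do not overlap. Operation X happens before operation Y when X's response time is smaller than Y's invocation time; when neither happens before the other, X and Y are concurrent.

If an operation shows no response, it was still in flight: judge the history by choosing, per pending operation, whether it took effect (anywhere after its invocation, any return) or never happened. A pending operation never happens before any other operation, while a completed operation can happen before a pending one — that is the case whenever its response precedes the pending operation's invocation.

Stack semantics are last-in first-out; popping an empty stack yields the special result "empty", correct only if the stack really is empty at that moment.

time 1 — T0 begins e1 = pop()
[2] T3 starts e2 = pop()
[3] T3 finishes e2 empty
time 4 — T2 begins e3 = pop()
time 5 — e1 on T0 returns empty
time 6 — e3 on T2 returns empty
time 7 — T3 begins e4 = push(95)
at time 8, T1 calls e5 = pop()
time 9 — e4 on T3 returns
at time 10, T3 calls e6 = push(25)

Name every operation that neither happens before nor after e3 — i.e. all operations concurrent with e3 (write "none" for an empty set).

e1

e3 spans [4,6]; an op avoiding the whole window 4..6 is ordered, any other is concurrent
e1 [1,5]: concurrent
e2 [2,3]: before
e4 [7,9]: after
e5 [8,…): after
e6 [10,…): after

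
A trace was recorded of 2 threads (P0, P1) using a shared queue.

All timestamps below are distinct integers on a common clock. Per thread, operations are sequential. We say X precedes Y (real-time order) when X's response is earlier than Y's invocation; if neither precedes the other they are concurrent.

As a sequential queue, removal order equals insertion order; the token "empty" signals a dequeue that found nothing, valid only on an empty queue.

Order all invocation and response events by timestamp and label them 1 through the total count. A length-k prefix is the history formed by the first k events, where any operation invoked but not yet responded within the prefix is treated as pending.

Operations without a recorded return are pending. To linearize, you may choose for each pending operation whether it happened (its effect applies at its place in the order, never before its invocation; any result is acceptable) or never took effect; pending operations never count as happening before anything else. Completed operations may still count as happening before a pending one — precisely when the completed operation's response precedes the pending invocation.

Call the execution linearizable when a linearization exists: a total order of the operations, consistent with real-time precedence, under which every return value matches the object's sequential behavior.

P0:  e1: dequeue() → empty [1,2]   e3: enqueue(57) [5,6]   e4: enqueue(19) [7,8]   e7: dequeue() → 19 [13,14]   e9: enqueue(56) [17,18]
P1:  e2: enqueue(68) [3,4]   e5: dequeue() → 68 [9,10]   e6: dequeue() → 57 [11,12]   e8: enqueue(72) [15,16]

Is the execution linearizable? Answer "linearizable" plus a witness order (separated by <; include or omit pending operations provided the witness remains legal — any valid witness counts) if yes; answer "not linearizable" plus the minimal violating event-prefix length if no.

linearizable — witness: e1 < e2 < e3 < e4 < e5 < e6 < e7 < e8 < e9

step 1: e1 dequeue() → empty — queue <>
step 2: e2 enqueue(68) — queue <68>
step 3: e3 enqueue(57) — queue <68,57>
step 4: e4 enqueue(19) — queue <68,57,19>
step 5: e5 dequeue() → 68 — queue <57,19>
step 6: e6 dequeue() → 57 — queue <19>
step 7: e7 dequeue() → 19 — queue <>
step 8: e8 enqueue(72) — queue <72>
step 9: e9 enqueue(56) — queue <72,56>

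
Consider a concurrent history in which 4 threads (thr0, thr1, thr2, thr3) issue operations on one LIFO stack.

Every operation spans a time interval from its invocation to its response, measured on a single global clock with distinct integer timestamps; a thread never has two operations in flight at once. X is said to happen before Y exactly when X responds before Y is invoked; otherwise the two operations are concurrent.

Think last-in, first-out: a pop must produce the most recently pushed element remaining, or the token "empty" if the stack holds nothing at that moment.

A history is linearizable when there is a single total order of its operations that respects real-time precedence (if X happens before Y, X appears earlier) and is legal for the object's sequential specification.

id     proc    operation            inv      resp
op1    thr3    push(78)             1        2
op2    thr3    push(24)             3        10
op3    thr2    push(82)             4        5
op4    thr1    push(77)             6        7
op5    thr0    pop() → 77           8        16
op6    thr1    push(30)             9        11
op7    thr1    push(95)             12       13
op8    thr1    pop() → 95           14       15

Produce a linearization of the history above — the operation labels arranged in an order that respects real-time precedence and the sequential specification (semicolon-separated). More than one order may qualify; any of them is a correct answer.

after step 1 (op1 push(78)): stack <78>
after step 2 (op2 push(24)): stack <78,24>
after step 3 (op3 push(82)): stack <78,24,82>
after step 4 (op4 push(77)): stack <78,24,82,77>
after step 5 (op5 pop() → 77): stack <78,24,82>
after step 6 (op6 push(30)): stack <78,24,82,30>
after step 7 (op7 push(95)): stack <78,24,82,30,95>
after step 8 (op8 pop() → 95): stack <78,24,82,30>

op1; op2; op3; op4; op5; op6; op7; op8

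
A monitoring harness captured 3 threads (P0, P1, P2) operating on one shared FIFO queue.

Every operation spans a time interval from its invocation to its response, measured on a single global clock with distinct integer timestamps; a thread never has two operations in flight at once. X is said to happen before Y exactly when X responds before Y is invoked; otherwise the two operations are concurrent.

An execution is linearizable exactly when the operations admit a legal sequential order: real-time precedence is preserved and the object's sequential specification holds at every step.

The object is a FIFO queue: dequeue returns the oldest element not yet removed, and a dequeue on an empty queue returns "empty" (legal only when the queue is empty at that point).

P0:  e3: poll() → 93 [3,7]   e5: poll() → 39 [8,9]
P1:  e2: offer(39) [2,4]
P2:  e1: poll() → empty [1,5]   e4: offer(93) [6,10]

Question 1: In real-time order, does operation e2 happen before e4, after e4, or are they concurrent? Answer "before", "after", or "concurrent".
Answer: before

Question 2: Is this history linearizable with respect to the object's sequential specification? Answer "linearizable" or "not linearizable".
not linearizable

through event 6 a valid linearization exists; event 7 (e3 responding at time 7) ends that
checked exhaustively: 6 real-time-consistent orders of 3 completed operations, zero legal FIFO queue replays
include/drop combinations of the 1 pending operation (e4) were all tried; none helps
one such order, e1, e2, e3 (pending dropped), breaks at step 3 where e3 poll() → 93 is illegal
one such order, e1, e3, e2 (pending dropped), breaks at step 2 where e3 poll() → 93 is illegal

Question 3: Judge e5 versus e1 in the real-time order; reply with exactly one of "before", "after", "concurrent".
Answer: after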